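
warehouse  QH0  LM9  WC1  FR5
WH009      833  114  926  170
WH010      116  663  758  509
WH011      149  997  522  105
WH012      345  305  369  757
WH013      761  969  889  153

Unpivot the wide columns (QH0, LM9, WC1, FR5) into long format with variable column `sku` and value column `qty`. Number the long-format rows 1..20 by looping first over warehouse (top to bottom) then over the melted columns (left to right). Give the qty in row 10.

997

20 rows total (5 × 4). Row 10: index ⌊(10-1)/4⌋ = 2 into warehouse → WH011; (10-1) mod 4 = 1 into the melted columns → LM9.
So row 10 is (WH011, LM9, 997); qty = 997.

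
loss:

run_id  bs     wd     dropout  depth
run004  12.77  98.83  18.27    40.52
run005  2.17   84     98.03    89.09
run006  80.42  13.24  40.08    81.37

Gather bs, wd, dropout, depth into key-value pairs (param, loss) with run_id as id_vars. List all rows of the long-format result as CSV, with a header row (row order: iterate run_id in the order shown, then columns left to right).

run_id,param,loss
run004,bs,12.77
run004,wd,98.83
run004,dropout,18.27
run004,depth,40.52
run005,bs,2.17
run005,wd,84
run005,dropout,98.03
run005,depth,89.09
run006,bs,80.42
run006,wd,13.24
run006,dropout,40.08
run006,depth,81.37

Each (run_id, column) pair becomes one row: 3 × 4 = 12 rows.
For example, (run004, bs) → loss=12.77.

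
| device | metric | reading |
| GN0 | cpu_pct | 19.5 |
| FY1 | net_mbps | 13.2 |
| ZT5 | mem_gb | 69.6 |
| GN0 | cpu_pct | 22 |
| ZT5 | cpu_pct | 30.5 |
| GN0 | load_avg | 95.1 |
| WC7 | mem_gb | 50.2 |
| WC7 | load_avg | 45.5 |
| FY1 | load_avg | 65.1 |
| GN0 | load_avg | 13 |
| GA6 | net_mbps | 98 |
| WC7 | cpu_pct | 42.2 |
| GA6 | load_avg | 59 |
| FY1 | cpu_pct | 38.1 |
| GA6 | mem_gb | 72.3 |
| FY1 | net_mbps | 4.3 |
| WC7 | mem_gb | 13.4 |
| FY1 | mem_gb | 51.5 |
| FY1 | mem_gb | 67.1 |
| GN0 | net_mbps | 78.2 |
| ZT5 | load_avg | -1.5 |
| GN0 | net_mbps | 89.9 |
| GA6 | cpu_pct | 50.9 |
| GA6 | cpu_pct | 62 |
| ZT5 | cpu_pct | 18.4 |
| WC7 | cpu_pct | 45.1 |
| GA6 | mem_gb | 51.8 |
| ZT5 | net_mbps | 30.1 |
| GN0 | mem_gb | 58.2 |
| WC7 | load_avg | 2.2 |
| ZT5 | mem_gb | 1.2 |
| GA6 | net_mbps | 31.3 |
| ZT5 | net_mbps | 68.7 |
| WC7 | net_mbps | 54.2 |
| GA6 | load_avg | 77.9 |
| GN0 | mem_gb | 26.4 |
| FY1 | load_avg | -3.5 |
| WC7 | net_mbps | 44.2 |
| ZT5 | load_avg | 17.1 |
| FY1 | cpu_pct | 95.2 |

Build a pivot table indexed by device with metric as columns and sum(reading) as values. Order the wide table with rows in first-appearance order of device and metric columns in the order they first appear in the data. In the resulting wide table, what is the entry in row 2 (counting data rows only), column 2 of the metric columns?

17.5

With rows in first-appearance order of device, row 2 is device=FY1. metric columns in first-appearance order: cpu_pct, net_mbps, mem_gb, load_avg; column 2 is net_mbps.
Long rows with device=FY1, metric=net_mbps: 13.2 + 4.3 = 17.5.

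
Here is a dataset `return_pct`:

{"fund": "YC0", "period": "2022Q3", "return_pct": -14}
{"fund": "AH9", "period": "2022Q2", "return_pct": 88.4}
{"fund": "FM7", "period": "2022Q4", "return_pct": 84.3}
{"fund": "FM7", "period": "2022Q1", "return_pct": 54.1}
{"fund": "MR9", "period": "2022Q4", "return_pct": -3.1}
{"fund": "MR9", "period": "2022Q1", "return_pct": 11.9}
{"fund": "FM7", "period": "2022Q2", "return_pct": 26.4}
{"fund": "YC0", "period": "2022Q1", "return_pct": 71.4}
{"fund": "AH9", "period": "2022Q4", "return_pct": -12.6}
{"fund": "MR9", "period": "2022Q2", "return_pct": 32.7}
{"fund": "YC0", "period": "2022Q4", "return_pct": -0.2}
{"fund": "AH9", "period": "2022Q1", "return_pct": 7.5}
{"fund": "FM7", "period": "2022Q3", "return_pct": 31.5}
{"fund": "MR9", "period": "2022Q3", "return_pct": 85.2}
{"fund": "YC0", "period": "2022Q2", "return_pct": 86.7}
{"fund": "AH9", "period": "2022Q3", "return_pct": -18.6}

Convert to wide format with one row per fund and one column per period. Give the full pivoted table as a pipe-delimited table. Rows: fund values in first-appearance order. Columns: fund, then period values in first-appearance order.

| fund | 2022Q3 | 2022Q2 | 2022Q4 | 2022Q1 |
| YC0 | -14 | 86.7 | -0.2 | 71.4 |
| AH9 | -18.6 | 88.4 | -12.6 | 7.5 |
| FM7 | 31.5 | 26.4 | 84.3 | 54.1 |
| MR9 | 85.2 | 32.7 | -3.1 | 11.9 |

Columns: fund plus the 4 distinct period values (2022Q3, 2022Q2, 2022Q4, 2022Q1).
For example, row YC0 column 2022Q3 takes return_pct=-14 from the long row (YC0, 2022Q3).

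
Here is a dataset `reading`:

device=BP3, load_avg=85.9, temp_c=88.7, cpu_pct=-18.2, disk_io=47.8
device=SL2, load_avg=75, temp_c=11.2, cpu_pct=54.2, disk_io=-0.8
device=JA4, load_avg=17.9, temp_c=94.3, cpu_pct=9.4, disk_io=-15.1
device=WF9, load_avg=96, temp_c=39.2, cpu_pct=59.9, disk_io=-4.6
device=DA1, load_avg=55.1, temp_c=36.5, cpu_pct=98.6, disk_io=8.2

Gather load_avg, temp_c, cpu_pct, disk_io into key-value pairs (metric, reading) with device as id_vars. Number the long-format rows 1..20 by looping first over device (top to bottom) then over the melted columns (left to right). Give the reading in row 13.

20 rows total (5 × 4). Row 13: index ⌊(13-1)/4⌋ = 3 into device → WF9; (13-1) mod 4 = 0 into the melted columns → load_avg.
So row 13 is (WF9, load_avg, 96); reading = 96.

96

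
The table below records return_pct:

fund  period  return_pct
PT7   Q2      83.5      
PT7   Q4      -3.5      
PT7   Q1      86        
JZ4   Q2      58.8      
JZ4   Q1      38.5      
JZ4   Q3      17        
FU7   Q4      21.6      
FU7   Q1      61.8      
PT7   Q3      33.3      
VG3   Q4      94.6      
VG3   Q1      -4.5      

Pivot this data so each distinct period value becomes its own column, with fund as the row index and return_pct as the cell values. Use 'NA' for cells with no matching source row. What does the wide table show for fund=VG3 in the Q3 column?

NA

No long-format row has fund=VG3 and period=Q3, so the cell is NA.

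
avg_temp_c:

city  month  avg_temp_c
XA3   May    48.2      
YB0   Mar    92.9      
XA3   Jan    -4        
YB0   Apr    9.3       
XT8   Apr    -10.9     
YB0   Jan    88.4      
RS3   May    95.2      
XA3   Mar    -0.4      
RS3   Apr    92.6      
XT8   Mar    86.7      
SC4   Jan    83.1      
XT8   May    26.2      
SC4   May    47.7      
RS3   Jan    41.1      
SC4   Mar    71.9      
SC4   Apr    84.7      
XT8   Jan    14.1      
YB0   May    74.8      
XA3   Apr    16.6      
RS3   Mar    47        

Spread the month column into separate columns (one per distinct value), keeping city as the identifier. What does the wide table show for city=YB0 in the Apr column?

9.3

Wide layout: rows indexed by city, columns are the 4 distinct month values (May, Mar, Jan, Apr).
Cell (city=YB0, month=Apr) draws from the long row where city=YB0 and month=Apr, which has avg_temp_c=9.3.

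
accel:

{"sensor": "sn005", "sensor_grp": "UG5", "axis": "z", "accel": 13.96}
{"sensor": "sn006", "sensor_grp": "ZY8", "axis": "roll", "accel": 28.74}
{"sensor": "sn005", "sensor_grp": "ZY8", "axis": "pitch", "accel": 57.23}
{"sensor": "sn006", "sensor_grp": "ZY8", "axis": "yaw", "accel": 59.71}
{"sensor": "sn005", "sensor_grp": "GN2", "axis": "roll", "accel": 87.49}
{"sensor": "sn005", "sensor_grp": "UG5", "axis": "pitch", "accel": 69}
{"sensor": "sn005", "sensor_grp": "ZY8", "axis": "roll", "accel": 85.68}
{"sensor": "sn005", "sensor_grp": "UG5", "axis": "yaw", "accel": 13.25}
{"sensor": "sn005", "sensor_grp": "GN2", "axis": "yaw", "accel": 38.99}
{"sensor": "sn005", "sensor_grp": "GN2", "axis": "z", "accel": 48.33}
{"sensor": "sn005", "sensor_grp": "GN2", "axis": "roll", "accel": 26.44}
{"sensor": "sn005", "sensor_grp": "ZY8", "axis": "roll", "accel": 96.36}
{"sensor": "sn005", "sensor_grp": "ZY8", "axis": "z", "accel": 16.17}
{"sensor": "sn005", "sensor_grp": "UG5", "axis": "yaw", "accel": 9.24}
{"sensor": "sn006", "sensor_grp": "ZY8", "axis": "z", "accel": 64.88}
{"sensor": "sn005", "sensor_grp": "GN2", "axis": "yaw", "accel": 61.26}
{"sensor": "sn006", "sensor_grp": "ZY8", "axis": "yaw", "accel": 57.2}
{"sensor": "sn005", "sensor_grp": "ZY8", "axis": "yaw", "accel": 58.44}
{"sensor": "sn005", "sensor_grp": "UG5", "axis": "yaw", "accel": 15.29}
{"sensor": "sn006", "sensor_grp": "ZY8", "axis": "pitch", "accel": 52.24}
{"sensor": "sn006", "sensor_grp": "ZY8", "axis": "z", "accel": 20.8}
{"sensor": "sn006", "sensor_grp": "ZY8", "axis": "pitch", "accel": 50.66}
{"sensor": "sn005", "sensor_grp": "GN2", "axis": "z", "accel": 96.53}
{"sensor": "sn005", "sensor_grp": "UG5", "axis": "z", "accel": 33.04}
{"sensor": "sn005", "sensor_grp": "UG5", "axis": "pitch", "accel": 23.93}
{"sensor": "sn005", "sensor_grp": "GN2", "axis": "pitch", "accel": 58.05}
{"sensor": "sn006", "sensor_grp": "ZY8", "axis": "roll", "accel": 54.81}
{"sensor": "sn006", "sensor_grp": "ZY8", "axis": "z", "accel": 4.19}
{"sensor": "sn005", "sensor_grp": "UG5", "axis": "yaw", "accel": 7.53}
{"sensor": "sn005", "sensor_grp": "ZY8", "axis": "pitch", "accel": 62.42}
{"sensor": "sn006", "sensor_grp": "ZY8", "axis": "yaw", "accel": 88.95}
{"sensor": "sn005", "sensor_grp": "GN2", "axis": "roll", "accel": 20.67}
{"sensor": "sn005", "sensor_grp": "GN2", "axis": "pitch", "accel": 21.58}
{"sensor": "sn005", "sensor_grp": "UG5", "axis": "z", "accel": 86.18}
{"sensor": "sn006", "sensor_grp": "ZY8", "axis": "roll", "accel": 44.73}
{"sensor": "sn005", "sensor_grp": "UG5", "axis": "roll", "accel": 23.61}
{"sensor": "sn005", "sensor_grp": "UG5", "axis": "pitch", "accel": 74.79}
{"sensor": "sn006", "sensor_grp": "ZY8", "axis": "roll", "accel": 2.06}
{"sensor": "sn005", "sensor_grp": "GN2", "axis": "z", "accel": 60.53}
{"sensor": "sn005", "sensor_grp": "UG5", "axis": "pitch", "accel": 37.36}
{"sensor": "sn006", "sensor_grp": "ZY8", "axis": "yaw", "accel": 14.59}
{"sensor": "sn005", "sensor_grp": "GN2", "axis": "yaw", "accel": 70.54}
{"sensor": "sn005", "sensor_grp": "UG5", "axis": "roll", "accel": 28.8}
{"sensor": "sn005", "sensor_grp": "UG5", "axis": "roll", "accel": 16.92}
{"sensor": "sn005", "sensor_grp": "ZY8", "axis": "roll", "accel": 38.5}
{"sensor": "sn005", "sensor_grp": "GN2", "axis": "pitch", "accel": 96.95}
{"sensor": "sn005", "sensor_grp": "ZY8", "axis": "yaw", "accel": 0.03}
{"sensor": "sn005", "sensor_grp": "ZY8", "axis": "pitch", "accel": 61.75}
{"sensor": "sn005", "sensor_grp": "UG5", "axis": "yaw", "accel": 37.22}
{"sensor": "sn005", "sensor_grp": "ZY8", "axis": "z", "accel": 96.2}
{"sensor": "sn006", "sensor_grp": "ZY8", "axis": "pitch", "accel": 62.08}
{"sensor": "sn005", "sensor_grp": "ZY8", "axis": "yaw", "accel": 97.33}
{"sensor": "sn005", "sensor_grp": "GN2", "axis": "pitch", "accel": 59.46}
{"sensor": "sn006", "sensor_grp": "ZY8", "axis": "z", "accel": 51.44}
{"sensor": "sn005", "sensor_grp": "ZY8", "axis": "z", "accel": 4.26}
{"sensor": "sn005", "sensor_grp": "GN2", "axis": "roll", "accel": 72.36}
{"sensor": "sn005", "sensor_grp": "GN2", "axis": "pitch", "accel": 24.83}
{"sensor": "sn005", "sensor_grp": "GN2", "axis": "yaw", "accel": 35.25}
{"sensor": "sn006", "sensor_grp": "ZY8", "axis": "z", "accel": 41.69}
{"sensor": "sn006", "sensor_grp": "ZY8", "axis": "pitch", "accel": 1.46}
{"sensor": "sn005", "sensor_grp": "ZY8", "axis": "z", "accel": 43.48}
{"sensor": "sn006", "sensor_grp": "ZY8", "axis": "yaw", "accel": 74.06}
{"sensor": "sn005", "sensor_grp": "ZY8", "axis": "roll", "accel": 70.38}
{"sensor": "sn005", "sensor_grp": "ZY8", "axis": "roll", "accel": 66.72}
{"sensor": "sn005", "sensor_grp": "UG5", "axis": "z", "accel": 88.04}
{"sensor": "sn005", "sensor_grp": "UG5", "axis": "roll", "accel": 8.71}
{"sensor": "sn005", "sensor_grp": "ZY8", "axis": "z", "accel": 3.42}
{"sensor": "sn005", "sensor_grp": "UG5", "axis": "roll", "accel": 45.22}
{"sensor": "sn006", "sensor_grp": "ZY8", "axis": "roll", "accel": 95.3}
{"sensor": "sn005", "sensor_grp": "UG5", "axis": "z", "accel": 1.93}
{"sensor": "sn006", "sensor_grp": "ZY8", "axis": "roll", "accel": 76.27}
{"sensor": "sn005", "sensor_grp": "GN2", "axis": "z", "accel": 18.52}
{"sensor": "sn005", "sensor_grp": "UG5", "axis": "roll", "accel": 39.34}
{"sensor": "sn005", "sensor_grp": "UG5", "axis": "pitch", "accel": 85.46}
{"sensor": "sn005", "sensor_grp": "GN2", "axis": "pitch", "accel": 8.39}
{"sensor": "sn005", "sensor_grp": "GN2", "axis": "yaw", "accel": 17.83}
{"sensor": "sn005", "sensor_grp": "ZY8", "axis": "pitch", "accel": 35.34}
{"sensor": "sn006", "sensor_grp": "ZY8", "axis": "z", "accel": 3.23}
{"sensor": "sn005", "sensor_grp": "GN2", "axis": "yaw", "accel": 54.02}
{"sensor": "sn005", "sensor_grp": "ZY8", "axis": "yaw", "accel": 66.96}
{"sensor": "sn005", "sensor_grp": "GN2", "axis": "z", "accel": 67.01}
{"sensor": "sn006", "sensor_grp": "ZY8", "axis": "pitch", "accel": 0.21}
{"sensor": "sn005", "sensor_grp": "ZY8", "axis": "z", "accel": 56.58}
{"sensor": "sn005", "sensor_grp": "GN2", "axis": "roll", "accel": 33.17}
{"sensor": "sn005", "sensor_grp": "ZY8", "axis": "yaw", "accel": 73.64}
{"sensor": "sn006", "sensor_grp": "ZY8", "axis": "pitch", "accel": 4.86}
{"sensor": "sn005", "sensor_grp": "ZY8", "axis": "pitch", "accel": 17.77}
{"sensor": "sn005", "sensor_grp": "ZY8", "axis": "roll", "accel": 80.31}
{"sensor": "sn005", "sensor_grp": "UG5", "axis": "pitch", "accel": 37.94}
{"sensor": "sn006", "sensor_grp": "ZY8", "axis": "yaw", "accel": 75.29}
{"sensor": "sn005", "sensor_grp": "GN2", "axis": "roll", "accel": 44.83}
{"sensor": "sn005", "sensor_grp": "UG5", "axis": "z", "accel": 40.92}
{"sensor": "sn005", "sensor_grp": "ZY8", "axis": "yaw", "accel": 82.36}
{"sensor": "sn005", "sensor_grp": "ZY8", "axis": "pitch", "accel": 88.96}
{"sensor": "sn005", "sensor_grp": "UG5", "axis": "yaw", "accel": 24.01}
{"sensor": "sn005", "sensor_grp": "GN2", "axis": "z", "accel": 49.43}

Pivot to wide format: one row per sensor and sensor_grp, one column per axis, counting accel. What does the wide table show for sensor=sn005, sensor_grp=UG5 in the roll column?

Rows with sensor=sn005, sensor_grp=UG5 and axis=roll: accel values are 23.61, 28.8, 16.92, 8.71, 45.22, 39.34.
6 rows match — count = 6.

6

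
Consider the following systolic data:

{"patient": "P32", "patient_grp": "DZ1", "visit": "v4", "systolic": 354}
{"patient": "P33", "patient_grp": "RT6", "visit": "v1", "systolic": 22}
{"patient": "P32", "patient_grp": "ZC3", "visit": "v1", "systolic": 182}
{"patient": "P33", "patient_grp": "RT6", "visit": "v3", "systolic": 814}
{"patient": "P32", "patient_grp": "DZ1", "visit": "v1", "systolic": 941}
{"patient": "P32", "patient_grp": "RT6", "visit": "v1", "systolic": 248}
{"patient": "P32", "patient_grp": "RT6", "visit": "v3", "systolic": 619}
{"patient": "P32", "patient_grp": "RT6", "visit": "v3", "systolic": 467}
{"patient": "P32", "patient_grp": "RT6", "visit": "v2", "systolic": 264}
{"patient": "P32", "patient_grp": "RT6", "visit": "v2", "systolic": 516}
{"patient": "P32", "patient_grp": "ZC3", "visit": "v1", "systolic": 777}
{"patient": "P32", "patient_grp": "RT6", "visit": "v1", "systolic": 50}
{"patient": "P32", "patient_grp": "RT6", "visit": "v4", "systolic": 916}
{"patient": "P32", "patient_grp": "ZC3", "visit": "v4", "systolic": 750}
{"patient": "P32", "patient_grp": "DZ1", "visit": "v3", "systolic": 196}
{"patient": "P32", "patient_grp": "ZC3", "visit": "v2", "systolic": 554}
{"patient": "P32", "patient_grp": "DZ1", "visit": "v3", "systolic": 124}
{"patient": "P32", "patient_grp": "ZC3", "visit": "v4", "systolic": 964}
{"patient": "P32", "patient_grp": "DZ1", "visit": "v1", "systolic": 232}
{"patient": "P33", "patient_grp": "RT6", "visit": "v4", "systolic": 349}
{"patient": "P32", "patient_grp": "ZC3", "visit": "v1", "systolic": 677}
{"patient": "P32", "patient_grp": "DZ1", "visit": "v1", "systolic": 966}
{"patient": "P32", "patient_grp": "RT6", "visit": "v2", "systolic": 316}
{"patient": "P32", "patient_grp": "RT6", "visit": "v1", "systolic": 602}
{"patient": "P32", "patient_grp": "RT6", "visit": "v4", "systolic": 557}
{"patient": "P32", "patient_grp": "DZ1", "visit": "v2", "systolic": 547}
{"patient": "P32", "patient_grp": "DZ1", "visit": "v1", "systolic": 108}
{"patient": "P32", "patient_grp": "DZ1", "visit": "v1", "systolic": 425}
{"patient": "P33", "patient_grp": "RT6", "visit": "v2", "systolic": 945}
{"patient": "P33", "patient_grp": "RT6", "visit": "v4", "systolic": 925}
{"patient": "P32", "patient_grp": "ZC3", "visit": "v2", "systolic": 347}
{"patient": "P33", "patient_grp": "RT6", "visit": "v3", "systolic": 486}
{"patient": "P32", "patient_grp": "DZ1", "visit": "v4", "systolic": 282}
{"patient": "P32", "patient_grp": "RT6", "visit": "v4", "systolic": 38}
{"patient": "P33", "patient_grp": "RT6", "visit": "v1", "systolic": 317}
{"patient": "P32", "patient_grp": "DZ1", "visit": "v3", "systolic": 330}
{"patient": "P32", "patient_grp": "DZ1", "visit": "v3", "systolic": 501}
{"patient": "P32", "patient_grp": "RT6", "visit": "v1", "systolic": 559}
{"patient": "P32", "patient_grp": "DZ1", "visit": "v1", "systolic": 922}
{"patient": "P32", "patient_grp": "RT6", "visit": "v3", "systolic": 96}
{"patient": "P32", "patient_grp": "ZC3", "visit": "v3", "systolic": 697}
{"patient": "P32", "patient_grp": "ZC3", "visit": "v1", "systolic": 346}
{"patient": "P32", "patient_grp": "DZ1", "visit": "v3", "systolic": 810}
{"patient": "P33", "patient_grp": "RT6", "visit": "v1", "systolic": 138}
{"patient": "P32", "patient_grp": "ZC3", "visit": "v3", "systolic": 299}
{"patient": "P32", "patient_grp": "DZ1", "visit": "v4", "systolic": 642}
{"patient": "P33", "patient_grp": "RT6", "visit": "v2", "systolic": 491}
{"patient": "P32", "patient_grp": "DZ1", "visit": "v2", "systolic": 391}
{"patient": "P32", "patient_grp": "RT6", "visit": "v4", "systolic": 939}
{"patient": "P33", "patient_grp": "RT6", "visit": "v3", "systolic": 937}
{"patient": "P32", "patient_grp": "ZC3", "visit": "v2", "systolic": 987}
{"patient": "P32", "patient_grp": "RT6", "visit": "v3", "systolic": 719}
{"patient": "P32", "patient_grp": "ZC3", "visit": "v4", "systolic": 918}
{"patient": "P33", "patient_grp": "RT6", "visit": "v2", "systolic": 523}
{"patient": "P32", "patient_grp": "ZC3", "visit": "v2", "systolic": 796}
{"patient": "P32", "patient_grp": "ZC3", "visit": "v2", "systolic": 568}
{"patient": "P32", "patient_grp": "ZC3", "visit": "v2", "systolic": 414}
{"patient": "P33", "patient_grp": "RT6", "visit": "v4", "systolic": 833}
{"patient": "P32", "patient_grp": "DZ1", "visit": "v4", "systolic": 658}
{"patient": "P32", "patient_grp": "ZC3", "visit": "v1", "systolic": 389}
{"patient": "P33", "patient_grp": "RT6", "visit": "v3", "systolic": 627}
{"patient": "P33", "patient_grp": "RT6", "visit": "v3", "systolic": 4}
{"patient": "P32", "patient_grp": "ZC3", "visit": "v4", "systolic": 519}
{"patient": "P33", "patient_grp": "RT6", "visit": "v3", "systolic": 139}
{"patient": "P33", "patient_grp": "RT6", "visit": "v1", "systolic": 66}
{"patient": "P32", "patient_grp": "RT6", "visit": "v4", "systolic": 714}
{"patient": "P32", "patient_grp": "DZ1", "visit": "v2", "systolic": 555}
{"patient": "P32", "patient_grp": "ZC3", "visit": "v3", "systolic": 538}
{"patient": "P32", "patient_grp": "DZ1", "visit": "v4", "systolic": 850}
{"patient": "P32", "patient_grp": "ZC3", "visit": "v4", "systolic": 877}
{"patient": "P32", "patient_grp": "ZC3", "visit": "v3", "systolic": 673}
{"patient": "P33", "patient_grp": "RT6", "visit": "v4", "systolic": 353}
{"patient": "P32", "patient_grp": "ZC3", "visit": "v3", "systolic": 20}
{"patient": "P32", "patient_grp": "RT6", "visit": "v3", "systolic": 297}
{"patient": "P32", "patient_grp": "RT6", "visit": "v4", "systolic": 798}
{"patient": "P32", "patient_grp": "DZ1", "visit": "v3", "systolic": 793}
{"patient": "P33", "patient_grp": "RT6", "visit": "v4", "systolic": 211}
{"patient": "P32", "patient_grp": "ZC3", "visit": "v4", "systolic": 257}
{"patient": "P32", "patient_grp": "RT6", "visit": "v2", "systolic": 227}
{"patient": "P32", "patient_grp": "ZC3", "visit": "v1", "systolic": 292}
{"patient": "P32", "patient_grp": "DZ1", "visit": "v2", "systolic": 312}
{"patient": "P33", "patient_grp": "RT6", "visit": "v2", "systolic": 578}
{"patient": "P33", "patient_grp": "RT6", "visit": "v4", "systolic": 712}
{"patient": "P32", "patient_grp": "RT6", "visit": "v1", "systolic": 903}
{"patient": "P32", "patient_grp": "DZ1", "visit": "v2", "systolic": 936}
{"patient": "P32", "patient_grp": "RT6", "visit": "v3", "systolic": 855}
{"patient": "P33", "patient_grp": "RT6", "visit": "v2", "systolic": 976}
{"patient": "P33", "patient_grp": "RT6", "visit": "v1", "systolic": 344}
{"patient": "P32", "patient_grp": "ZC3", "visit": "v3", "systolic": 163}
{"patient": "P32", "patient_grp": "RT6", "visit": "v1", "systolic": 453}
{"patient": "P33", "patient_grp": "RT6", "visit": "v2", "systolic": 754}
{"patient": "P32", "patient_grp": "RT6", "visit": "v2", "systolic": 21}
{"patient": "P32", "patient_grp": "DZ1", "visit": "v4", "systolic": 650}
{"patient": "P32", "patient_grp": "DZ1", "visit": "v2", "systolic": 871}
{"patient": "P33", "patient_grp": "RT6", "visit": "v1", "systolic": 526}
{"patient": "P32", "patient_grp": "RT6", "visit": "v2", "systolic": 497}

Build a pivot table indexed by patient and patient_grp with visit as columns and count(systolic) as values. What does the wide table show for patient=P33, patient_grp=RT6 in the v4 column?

Rows with patient=P33, patient_grp=RT6 and visit=v4: systolic values are 349, 925, 833, 353, 211, 712.
6 rows match — count = 6.

6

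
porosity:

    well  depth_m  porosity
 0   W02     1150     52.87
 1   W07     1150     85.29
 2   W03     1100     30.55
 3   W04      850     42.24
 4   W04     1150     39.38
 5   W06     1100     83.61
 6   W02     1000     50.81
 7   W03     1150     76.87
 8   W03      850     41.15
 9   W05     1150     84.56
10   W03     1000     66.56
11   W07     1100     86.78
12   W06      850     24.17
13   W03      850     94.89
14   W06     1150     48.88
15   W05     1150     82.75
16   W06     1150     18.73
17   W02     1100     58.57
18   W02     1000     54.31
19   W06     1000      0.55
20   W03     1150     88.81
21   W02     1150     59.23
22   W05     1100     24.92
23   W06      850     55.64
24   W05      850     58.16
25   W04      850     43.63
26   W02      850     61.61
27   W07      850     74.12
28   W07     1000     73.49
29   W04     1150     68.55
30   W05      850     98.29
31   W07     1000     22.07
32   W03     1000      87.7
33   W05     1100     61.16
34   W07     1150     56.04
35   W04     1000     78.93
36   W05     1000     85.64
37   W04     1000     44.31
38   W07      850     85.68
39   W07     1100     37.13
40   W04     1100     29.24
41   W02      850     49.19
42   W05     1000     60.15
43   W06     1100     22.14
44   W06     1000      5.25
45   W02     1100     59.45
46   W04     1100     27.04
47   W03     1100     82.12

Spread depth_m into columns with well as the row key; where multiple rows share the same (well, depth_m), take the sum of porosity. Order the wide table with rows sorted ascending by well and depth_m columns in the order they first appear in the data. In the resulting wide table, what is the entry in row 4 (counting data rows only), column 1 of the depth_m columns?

With rows sorted ascending by well, row 4 is well=W05. depth_m columns in first-appearance order: 1150, 1100, 850, 1000; column 1 is 1150.
Long rows with well=W05, depth_m=1150: 84.56 + 82.75 = 167.31.

167.31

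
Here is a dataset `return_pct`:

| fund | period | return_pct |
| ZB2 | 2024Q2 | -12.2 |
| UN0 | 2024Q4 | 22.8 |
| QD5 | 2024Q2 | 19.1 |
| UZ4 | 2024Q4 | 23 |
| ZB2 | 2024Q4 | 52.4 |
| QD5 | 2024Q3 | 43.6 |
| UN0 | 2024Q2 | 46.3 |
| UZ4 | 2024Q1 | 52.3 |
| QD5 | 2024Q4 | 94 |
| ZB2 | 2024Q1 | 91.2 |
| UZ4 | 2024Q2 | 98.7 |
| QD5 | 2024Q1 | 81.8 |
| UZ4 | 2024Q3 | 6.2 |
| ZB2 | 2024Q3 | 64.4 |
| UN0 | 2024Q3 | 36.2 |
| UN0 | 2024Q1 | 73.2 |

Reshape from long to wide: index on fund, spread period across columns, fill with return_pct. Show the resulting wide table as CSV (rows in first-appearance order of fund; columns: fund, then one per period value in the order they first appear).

fund,2024Q2,2024Q4,2024Q3,2024Q1
ZB2,-12.2,52.4,64.4,91.2
UN0,46.3,22.8,36.2,73.2
QD5,19.1,94,43.6,81.8
UZ4,98.7,23,6.2,52.3

Columns: fund plus the 4 distinct period values (2024Q2, 2024Q4, 2024Q3, 2024Q1).
For example, row ZB2 column 2024Q2 takes return_pct=-12.2 from the long row (ZB2, 2024Q2).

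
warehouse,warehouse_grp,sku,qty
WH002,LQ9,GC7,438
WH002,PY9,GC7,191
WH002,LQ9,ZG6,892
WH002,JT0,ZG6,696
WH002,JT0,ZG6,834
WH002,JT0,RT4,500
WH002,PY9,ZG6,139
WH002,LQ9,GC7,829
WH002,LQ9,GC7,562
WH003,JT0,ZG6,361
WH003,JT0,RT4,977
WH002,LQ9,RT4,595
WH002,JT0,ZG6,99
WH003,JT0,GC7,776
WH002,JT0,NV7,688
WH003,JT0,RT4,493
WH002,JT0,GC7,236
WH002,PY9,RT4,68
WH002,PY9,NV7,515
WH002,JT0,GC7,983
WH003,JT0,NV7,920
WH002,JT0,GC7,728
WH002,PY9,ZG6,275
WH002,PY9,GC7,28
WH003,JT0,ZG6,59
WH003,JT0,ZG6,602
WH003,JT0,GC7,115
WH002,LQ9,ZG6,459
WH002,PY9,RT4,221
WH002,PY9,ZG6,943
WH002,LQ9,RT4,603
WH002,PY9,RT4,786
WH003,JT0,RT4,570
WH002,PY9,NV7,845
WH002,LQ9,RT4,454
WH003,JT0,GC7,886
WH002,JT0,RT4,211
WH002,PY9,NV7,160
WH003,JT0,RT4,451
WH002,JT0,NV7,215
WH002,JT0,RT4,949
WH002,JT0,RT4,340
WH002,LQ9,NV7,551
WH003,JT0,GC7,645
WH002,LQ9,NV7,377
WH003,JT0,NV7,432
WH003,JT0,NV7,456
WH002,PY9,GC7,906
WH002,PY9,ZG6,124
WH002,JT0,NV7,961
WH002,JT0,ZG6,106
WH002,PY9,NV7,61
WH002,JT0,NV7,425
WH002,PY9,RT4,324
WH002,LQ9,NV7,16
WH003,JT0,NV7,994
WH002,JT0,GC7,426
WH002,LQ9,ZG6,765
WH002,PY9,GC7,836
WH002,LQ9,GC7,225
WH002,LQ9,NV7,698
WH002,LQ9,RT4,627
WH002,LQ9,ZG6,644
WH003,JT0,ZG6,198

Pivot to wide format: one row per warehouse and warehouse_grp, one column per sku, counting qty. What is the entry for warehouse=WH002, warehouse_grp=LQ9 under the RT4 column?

4

Rows with warehouse=WH002, warehouse_grp=LQ9 and sku=RT4: qty values are 595, 603, 454, 627.
4 rows match — count = 4.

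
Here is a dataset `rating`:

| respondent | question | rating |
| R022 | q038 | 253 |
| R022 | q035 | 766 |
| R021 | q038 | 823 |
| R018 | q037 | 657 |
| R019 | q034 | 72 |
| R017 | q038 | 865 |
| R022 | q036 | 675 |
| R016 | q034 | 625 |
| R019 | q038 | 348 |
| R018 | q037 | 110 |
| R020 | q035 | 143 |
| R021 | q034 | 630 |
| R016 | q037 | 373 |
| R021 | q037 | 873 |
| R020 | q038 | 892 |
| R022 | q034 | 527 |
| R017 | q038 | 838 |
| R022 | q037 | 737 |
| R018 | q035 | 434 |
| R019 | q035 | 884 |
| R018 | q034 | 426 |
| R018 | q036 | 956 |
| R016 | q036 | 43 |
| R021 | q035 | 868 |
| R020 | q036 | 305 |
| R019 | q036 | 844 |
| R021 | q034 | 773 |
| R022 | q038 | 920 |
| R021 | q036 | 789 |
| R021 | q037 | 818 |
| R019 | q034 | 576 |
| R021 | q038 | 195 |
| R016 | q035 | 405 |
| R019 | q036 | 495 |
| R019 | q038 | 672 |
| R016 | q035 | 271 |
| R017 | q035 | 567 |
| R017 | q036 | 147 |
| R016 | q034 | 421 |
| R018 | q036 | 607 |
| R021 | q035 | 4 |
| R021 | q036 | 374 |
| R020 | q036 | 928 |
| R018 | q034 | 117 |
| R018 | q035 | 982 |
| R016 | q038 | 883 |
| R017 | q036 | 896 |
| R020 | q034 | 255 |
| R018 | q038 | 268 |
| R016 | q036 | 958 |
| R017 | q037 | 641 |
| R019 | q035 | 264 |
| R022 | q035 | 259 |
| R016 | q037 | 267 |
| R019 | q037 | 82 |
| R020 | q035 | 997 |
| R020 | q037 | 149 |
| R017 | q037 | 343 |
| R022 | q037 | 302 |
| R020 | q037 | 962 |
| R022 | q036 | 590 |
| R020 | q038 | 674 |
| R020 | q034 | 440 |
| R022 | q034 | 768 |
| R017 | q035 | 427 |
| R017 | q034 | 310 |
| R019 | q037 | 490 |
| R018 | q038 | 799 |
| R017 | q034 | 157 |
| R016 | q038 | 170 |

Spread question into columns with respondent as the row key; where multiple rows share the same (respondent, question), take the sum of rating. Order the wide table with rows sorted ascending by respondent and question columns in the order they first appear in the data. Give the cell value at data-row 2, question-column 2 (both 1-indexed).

With rows sorted ascending by respondent, row 2 is respondent=R017. question columns in first-appearance order: q038, q035, q037, q034, q036; column 2 is q035.
Long rows with respondent=R017, question=q035: 567 + 427 = 994.

994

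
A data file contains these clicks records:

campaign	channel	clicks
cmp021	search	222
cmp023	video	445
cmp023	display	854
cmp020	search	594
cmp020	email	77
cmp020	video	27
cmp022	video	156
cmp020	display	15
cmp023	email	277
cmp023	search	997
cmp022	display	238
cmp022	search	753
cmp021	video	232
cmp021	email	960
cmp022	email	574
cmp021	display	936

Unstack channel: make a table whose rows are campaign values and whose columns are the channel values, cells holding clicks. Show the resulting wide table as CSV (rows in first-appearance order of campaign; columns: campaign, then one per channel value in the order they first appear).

campaign,search,video,display,email
cmp021,222,232,936,960
cmp023,997,445,854,277
cmp020,594,27,15,77
cmp022,753,156,238,574

Columns: campaign plus the 4 distinct channel values (search, video, display, email).
For example, row cmp021 column search takes clicks=222 from the long row (cmp021, search).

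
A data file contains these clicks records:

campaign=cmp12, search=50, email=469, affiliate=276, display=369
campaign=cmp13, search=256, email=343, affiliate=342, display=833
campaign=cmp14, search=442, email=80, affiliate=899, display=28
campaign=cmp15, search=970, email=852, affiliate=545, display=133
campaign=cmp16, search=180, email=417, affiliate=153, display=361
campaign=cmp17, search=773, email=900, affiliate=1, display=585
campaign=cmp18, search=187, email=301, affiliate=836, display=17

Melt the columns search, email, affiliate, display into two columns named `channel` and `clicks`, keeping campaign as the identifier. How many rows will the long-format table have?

28

7 campaign values × 4 melted columns = 28 rows.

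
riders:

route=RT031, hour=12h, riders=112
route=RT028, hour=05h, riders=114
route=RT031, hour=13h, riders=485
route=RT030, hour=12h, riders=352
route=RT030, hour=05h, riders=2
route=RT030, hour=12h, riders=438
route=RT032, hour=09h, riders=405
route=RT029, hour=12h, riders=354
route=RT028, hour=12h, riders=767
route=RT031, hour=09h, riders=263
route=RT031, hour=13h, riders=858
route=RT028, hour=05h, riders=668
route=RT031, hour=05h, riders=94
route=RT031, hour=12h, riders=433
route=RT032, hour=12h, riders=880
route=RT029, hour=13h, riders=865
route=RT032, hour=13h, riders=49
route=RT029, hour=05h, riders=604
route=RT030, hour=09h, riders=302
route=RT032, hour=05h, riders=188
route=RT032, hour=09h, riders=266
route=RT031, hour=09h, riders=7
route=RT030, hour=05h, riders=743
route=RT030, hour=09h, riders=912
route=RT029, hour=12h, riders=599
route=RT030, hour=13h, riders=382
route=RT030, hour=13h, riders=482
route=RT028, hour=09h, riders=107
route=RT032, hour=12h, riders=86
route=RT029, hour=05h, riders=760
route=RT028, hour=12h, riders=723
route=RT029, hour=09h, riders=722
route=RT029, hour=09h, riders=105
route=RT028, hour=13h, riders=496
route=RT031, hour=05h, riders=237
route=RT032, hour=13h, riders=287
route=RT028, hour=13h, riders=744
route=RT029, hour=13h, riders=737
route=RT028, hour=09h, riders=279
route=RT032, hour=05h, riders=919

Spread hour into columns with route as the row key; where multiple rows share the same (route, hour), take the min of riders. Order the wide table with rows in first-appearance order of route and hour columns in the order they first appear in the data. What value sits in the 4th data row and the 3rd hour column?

With rows in first-appearance order of route, row 4 is route=RT032. hour columns in first-appearance order: 12h, 05h, 13h, 09h; column 3 is 13h.
Long rows with route=RT032, hour=13h: min(49, 287) = 49.

49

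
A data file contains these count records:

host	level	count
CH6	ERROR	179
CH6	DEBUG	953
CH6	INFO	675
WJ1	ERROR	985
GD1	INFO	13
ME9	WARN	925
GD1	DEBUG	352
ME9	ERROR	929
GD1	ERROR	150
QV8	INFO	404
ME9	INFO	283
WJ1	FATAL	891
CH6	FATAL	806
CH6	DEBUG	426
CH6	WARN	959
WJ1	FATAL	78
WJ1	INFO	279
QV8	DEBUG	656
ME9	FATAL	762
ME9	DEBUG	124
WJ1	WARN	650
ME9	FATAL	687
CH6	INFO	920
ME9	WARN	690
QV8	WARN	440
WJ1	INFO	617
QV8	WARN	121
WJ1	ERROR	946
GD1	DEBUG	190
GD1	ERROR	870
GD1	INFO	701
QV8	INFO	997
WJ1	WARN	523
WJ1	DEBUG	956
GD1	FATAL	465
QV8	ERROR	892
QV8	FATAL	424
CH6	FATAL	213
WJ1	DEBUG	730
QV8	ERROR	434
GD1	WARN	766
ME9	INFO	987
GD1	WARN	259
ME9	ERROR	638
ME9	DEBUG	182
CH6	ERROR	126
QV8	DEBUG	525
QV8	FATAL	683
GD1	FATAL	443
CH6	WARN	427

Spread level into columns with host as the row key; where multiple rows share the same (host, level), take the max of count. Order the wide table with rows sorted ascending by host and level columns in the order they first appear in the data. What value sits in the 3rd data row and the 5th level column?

With rows sorted ascending by host, row 3 is host=ME9. level columns in first-appearance order: ERROR, DEBUG, INFO, WARN, FATAL; column 5 is FATAL.
Long rows with host=ME9, level=FATAL: max(762, 687) = 762.

762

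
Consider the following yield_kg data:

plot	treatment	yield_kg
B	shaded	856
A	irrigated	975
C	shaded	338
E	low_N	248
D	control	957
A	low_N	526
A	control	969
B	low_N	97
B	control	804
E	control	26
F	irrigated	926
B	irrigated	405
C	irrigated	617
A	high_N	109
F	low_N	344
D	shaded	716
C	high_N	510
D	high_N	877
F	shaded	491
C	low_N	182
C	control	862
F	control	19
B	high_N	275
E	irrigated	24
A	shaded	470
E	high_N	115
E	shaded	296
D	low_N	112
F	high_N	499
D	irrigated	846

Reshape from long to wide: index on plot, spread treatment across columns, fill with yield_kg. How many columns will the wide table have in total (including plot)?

6

1 column for plot plus 5 distinct treatment values → 6 columns.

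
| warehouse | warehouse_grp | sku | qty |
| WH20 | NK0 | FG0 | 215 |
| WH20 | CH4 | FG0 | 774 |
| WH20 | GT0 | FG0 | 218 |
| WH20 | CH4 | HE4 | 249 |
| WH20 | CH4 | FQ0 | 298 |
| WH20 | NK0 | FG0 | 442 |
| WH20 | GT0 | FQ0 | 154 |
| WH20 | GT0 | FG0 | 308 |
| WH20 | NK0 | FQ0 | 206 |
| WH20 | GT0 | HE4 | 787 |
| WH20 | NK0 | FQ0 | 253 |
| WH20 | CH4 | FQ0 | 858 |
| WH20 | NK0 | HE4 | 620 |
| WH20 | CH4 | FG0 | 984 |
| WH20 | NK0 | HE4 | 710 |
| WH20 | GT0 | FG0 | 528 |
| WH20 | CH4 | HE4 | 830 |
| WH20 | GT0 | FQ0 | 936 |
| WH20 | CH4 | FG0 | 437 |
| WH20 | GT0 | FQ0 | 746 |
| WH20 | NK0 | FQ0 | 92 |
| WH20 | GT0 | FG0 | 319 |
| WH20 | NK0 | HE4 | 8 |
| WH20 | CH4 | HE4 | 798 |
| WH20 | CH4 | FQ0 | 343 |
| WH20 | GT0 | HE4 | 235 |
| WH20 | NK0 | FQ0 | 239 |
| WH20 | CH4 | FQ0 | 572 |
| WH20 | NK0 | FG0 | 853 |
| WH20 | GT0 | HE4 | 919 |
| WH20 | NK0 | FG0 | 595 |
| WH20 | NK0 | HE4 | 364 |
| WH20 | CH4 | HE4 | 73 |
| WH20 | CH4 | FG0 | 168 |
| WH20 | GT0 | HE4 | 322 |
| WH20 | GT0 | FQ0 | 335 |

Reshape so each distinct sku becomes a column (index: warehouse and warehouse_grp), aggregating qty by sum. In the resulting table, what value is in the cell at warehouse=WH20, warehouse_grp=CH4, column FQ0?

Rows with warehouse=WH20, warehouse_grp=CH4 and sku=FQ0: qty values are 298, 858, 343, 572.
298 + 858 + 343 + 572 = 2071.

2071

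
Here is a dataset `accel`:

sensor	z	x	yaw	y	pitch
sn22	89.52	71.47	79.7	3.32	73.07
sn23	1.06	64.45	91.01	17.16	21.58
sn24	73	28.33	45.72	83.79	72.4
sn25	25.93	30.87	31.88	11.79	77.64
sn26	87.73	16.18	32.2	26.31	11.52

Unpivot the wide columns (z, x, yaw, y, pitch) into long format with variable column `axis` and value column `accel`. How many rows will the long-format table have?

5 sensor values × 5 melted columns = 25 rows.

25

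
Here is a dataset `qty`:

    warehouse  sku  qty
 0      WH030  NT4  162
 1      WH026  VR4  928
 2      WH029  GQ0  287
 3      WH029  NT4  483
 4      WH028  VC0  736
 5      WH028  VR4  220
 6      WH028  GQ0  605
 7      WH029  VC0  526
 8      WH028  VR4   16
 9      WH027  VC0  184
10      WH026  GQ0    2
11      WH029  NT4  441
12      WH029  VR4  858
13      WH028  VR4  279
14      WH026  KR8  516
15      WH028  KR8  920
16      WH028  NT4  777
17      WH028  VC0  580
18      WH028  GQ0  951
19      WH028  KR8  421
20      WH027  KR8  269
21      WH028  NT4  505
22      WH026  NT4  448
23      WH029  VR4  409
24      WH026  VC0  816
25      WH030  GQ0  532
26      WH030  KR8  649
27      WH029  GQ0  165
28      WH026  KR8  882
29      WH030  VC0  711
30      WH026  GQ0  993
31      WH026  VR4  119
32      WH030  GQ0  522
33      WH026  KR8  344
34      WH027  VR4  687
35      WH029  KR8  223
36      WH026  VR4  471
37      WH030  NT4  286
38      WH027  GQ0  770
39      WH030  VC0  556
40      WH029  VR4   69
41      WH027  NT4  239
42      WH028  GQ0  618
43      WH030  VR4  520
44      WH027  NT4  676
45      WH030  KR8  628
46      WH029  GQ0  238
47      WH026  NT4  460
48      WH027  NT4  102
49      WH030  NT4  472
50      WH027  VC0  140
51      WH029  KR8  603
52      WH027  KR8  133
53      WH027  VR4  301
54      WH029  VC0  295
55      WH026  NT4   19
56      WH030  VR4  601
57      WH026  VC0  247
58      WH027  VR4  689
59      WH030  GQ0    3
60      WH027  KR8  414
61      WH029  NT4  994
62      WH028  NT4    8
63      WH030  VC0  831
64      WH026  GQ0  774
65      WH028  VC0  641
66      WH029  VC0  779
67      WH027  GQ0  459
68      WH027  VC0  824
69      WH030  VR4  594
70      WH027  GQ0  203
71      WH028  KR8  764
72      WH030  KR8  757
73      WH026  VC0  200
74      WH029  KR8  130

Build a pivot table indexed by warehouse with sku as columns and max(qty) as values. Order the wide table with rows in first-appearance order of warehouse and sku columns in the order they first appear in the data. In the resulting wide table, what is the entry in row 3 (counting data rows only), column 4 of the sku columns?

With rows in first-appearance order of warehouse, row 3 is warehouse=WH029. sku columns in first-appearance order: NT4, VR4, GQ0, VC0, KR8; column 4 is VC0.
Long rows with warehouse=WH029, sku=VC0: max(526, 295, 779) = 779.

779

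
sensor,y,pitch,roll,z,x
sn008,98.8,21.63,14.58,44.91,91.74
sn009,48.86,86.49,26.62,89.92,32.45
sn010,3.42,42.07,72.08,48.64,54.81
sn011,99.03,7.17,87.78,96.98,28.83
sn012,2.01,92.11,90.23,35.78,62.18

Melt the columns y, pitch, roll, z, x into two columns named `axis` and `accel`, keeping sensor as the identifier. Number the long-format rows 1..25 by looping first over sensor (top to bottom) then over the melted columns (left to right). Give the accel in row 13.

72.08

25 rows total (5 × 5). Row 13: index ⌊(13-1)/5⌋ = 2 into sensor → sn010; (13-1) mod 5 = 2 into the melted columns → roll.
So row 13 is (sn010, roll, 72.08); accel = 72.08.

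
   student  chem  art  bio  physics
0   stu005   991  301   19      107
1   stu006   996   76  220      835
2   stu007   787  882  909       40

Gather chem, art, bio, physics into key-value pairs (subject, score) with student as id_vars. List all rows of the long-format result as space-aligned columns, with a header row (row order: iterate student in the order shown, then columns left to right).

student  subject  score
stu005   chem     991  
stu005   art      301  
stu005   bio      19   
stu005   physics  107  
stu006   chem     996  
stu006   art      76   
stu006   bio      220  
stu006   physics  835  
stu007   chem     787  
stu007   art      882  
stu007   bio      909  
stu007   physics  40   

Each (student, column) pair becomes one row: 3 × 4 = 12 rows.
For example, (stu005, chem) → score=991.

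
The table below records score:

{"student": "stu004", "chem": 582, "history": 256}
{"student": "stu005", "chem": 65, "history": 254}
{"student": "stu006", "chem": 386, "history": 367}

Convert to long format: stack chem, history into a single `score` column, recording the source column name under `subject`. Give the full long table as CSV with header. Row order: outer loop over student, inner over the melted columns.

Each (student, column) pair becomes one row: 3 × 2 = 6 rows.
For example, (stu004, chem) → score=582.

student,subject,score
stu004,chem,582
stu004,history,256
stu005,chem,65
stu005,history,254
stu006,chem,386
stu006,history,367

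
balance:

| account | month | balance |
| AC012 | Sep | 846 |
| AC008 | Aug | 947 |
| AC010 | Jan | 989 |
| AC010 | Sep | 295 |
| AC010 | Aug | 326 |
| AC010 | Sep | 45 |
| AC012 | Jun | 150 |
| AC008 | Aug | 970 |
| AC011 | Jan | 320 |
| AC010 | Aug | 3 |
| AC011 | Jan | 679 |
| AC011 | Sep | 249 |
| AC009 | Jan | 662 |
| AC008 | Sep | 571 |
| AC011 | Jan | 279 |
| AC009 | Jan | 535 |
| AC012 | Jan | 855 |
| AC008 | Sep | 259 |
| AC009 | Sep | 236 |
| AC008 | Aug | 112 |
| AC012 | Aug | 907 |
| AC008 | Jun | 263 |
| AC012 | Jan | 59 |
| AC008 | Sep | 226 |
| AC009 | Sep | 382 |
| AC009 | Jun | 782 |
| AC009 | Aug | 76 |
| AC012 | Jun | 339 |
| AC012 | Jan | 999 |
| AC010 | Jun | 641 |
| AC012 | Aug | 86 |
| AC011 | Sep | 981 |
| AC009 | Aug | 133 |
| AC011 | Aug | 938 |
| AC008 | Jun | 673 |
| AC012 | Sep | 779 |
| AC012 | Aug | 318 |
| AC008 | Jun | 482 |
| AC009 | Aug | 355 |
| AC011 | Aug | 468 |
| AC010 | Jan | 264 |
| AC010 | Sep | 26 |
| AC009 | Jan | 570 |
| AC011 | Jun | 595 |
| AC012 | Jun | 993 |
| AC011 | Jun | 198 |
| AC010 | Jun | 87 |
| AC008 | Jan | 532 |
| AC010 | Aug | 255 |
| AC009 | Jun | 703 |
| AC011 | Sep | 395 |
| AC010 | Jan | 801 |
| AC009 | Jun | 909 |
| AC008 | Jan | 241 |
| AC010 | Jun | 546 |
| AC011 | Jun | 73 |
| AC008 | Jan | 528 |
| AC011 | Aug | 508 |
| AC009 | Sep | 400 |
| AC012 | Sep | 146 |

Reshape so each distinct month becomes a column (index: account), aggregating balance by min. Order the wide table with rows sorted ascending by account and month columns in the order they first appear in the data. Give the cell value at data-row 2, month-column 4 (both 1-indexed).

703

With rows sorted ascending by account, row 2 is account=AC009. month columns in first-appearance order: Sep, Aug, Jan, Jun; column 4 is Jun.
Long rows with account=AC009, month=Jun: min(782, 703, 909) = 703.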